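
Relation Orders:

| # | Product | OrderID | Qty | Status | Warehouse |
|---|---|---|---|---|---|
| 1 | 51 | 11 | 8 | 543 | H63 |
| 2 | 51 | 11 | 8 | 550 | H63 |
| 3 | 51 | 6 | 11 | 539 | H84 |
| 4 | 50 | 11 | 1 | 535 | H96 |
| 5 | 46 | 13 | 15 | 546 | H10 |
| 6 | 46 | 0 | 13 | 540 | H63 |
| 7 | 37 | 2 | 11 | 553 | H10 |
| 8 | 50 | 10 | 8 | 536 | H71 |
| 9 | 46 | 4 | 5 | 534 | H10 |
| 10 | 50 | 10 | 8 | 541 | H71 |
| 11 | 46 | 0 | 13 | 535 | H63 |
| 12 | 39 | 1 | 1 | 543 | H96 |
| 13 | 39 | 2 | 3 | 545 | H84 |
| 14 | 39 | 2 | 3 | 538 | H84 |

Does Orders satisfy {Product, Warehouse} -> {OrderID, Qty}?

No

(Product=51, Warehouse=H63): rows 1, 2 → {OrderID,Qty} = (11, 8), (11, 8) ✓
(Product=51, Warehouse=H84): row 3 → {OrderID,Qty} = (6, 11) ✓
(Product=50, Warehouse=H96): row 4 → {OrderID,Qty} = (11, 1) ✓
(Product=46, Warehouse=H10): rows 5, 9 → {OrderID,Qty} takes values {(13, 15), (4, 5)} — violation
(Product=46, Warehouse=H63): rows 6, 11 → {OrderID,Qty} = (0, 13), (0, 13) ✓
(Product=37, Warehouse=H10): row 7 → {OrderID,Qty} = (2, 11) ✓
(Product=50, Warehouse=H71): rows 8, 10 → {OrderID,Qty} = (10, 8), (10, 8) ✓
(Product=39, Warehouse=H96): row 12 → {OrderID,Qty} = (1, 1) ✓
(Product=39, Warehouse=H84): rows 13, 14 → {OrderID,Qty} = (2, 3), (2, 3) ✓
Two rows agree on {Product, Warehouse} but differ on {OrderID, Qty}, so {Product, Warehouse} -> {OrderID, Qty} does not hold.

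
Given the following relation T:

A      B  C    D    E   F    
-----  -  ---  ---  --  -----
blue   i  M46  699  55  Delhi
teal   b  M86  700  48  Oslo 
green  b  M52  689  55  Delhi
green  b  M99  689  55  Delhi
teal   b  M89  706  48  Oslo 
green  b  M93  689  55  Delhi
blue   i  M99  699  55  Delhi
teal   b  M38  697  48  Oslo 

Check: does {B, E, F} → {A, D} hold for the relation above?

No

(B=i, E=55, F=Delhi): 2 rows → {A,D} = (blue, 699), (blue, 699) ✓
(B=b, E=48, F=Oslo): 3 rows → {A,D} takes values {(teal, 700), (teal, 706), (teal, 697)} — violation
(B=b, E=55, F=Delhi): 3 rows → {A,D} = (green, 689), (green, 689), (green, 689) ✓
Two rows agree on {B, E, F} but differ on {A, D}, so {B, E, F} → {A, D} does not hold.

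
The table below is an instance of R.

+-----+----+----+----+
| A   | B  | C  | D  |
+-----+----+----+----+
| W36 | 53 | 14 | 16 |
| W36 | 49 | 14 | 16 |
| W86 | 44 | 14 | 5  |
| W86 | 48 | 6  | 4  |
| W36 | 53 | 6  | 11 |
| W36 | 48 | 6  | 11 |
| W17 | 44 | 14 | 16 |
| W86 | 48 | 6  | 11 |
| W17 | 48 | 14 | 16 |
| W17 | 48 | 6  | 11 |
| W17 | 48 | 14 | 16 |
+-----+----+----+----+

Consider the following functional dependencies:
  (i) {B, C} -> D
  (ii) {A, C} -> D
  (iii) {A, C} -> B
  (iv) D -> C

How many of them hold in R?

1

(i) {B, C} -> D: (B=44, C=14): 2 rows → D takes values {5, 16} — violation; (B=48, C=6): 4 rows → D takes values {4, 11} — violation — fails.
(ii) {A, C} -> D: (A=W86, C=6): 2 rows → D takes values {4, 11} — violation — fails.
(iii) {A, C} -> B: (A=W36, C=14): 2 rows → B takes values {53, 49} — violation; (A=W36, C=6): 2 rows → B takes values {53, 48} — violation; (A=W17, C=14): 3 rows → B takes values {44, 48} — violation — fails.
(iv) D -> C: every LHS value maps to a single RHS value — holds.
1 of the 4 dependencies holds.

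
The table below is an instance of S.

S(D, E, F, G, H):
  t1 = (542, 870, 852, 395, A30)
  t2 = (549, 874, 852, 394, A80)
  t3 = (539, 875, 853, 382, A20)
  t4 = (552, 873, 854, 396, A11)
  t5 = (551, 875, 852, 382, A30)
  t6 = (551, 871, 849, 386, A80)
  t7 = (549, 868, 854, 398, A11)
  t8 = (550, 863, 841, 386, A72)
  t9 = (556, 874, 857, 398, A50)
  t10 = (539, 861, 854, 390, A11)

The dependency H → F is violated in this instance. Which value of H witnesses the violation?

A80

H=A30: rows 1, 5 → F = 852, 852 ✓
H=A80: rows 2, 6 → F takes values {852, 849} — violation
H=A20: row 3 → F = 853 ✓
H=A11: rows 4, 7, 10 → F = 854, 854, 854 ✓
H=A72: row 8 → F = 841 ✓
H=A50: row 9 → F = 857 ✓
The only H value with inconsistent F is H=A80.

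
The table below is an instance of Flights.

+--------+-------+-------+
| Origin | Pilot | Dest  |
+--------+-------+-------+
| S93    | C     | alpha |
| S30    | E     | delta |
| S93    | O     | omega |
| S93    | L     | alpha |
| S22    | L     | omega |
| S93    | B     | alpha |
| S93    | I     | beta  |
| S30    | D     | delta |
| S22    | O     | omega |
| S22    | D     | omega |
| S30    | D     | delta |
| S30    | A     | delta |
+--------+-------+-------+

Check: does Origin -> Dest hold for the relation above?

No

Origin=S93: 5 rows → Dest takes values {alpha, omega, beta} — violation
Origin=S30: 4 rows → Dest = delta, delta, delta, delta ✓
Origin=S22: 3 rows → Dest = omega, omega, omega ✓
Two rows agree on Origin but differ on Dest, so Origin -> Dest does not hold.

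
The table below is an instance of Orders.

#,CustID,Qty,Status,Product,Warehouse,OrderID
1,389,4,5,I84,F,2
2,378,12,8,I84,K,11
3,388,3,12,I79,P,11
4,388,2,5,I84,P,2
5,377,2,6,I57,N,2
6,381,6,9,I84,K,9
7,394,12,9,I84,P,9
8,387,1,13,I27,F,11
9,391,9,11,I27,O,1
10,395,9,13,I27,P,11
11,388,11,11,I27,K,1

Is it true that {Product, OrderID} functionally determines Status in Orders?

(Product=I84, OrderID=2): rows 1, 4 → Status = 5, 5 ✓
(Product=I84, OrderID=11): row 2 → Status = 8 ✓
(Product=I79, OrderID=11): row 3 → Status = 12 ✓
(Product=I57, OrderID=2): row 5 → Status = 6 ✓
(Product=I84, OrderID=9): rows 6, 7 → Status = 9, 9 ✓
(Product=I27, OrderID=11): rows 8, 10 → Status = 13, 13 ✓
(Product=I27, OrderID=1): rows 9, 11 → Status = 11, 11 ✓
Every {Product, OrderID} value is associated with a single Status value, so {Product, OrderID} -> Status holds.

Yes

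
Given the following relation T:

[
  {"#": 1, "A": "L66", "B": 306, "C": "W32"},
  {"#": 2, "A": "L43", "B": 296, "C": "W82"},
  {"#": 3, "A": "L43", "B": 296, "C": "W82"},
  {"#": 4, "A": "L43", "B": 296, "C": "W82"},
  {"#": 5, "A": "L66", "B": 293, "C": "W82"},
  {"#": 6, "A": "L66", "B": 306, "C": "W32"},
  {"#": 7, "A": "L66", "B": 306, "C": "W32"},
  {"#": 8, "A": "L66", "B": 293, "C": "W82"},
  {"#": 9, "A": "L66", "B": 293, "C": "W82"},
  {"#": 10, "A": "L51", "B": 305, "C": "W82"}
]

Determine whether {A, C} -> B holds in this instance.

(A=L66, C=W32): rows 1, 6, 7 → B = 306, 306, 306 ✓
(A=L43, C=W82): rows 2, 3, 4 → B = 296, 296, 296 ✓
(A=L66, C=W82): rows 5, 8, 9 → B = 293, 293, 293 ✓
(A=L51, C=W82): row 10 → B = 305 ✓
Every {A, C} value is associated with a single B value, so {A, C} -> B holds.

Yes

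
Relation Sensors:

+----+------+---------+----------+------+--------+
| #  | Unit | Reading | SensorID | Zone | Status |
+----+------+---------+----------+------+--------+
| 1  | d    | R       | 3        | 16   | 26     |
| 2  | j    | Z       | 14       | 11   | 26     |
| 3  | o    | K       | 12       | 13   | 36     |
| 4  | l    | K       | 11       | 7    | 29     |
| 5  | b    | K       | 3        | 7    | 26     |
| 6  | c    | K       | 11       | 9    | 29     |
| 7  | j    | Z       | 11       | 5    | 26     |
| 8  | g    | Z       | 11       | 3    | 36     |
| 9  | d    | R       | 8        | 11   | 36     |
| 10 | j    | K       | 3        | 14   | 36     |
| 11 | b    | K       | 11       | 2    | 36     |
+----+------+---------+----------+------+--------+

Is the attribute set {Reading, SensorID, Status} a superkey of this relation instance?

Rows 4 and 6 have the same {Reading, SensorID, Status} value (Reading=K, SensorID=11, Status=29) but are distinct tuples, so {Reading, SensorID, Status} does not determine every attribute — not a superkey.

No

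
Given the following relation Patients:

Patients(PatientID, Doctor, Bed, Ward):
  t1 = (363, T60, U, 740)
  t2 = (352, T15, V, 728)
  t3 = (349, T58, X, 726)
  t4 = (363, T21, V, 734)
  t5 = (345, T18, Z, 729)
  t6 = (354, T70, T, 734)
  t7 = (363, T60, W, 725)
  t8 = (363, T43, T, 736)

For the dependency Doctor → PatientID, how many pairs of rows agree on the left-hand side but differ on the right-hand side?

Doctor=T60: all 2 rows agree on PatientID — 0 pairs.

0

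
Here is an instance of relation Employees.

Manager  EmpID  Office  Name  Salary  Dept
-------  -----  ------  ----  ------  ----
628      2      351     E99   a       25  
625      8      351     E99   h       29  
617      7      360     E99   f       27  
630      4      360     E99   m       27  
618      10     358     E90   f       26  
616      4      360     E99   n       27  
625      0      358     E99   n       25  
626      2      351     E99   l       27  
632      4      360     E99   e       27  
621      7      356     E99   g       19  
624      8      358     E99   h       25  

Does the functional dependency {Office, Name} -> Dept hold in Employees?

No

(Office=351, Name=E99): 3 rows → Dept takes values {25, 29, 27} — violation
(Office=360, Name=E99): 4 rows → Dept = 27, 27, 27, 27 ✓
(Office=358, Name=E90): 1 row → Dept = 26 ✓
(Office=358, Name=E99): 2 rows → Dept = 25, 25 ✓
(Office=356, Name=E99): 1 row → Dept = 19 ✓
Two rows agree on {Office, Name} but differ on Dept, so {Office, Name} -> Dept does not hold.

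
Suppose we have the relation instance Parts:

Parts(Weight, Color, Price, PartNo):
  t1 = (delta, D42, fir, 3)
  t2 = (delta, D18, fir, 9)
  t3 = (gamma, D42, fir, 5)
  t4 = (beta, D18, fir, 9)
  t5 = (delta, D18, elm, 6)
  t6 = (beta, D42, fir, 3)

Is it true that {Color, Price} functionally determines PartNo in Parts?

(Color=D42, Price=fir): rows 1, 3, 6 → PartNo takes values {3, 5} — violation
(Color=D18, Price=fir): rows 2, 4 → PartNo = 9, 9 ✓
(Color=D18, Price=elm): row 5 → PartNo = 6 ✓
Two rows agree on {Color, Price} but differ on PartNo, so {Color, Price} -> PartNo does not hold.

No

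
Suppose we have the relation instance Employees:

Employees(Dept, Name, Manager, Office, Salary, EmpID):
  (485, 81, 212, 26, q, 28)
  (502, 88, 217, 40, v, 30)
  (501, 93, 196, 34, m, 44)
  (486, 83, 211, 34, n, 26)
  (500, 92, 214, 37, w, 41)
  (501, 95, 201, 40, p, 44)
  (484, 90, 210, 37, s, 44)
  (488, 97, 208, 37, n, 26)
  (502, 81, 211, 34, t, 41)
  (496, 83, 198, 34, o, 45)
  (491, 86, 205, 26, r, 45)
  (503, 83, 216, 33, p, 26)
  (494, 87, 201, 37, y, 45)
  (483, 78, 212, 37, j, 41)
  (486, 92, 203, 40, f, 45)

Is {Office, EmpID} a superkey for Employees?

No

Two distinct rows share (Office=37, EmpID=41), so {Office, EmpID} does not determine every attribute — not a superkey.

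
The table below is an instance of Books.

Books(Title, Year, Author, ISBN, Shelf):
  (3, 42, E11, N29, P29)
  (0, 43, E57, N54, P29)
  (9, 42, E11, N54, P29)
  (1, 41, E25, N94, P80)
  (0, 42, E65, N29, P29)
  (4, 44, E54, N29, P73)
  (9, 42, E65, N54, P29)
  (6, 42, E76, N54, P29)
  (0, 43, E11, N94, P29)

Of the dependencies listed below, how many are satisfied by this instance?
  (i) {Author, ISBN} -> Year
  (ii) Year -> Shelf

(i) {Author, ISBN} -> Year: every LHS value maps to a single RHS value — holds.
(ii) Year -> Shelf: every LHS value maps to a single RHS value — holds.
2 of the 2 dependencies hold.

2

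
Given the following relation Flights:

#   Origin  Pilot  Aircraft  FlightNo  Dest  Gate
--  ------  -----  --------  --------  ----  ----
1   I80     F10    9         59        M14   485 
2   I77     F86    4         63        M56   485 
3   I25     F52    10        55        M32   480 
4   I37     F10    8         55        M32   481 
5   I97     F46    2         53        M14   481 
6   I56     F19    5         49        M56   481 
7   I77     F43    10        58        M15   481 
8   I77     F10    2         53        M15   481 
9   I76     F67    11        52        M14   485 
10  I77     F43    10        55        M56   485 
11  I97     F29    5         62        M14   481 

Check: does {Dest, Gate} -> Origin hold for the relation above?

No

(Dest=M14, Gate=485): rows 1, 9 → Origin takes values {I80, I76} — violation
(Dest=M56, Gate=485): rows 2, 10 → Origin = I77, I77 ✓
(Dest=M32, Gate=480): row 3 → Origin = I25 ✓
(Dest=M32, Gate=481): row 4 → Origin = I37 ✓
(Dest=M14, Gate=481): rows 5, 11 → Origin = I97, I97 ✓
(Dest=M56, Gate=481): row 6 → Origin = I56 ✓
(Dest=M15, Gate=481): rows 7, 8 → Origin = I77, I77 ✓
Two rows agree on {Dest, Gate} but differ on Origin, so {Dest, Gate} -> Origin does not hold.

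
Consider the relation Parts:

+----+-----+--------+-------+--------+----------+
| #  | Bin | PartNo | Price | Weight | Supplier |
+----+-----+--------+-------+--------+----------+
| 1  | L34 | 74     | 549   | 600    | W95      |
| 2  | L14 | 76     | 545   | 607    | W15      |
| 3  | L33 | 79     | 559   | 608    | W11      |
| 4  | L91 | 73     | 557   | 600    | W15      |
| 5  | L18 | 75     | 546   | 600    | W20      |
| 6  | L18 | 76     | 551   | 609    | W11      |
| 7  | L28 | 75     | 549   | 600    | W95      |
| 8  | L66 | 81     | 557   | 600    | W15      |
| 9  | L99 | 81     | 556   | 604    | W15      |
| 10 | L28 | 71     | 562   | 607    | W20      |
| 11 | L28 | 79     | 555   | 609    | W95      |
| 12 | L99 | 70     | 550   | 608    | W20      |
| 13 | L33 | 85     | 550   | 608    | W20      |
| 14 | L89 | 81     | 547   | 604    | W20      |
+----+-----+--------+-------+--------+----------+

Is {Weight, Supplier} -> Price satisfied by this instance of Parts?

(Weight=600, Supplier=W95): rows 1, 7 → Price = 549, 549 ✓
(Weight=607, Supplier=W15): row 2 → Price = 545 ✓
(Weight=608, Supplier=W11): row 3 → Price = 559 ✓
(Weight=600, Supplier=W15): rows 4, 8 → Price = 557, 557 ✓
(Weight=600, Supplier=W20): row 5 → Price = 546 ✓
(Weight=609, Supplier=W11): row 6 → Price = 551 ✓
(Weight=604, Supplier=W15): row 9 → Price = 556 ✓
(Weight=607, Supplier=W20): row 10 → Price = 562 ✓
(Weight=609, Supplier=W95): row 11 → Price = 555 ✓
(Weight=608, Supplier=W20): rows 12, 13 → Price = 550, 550 ✓
(Weight=604, Supplier=W20): row 14 → Price = 547 ✓
Every {Weight, Supplier} value is associated with a single Price value, so {Weight, Supplier} -> Price holds.

Yes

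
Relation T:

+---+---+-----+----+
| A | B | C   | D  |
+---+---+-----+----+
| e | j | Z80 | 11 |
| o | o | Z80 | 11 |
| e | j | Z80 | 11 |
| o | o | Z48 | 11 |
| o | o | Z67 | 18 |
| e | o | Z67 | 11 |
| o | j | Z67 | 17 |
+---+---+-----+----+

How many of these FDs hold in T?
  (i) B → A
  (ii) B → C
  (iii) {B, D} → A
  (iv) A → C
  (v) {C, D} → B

0

(i) B → A: B=j: 3 rows → A takes values {e, o} — violation; B=o: 4 rows → A takes values {o, e} — violation — fails.
(ii) B → C: B=j: 3 rows → C takes values {Z80, Z67} — violation; B=o: 4 rows → C takes values {Z80, Z48, Z67} — violation — fails.
(iii) {B, D} → A: (B=o, D=11): 3 rows → A takes values {o, e} — violation — fails.
(iv) A → C: A=e: 3 rows → C takes values {Z80, Z67} — violation; A=o: 4 rows → C takes values {Z80, Z48, Z67} — violation — fails.
(v) {C, D} → B: (C=Z80, D=11): 3 rows → B takes values {j, o} — violation — fails.
None of the 5 dependencies hold.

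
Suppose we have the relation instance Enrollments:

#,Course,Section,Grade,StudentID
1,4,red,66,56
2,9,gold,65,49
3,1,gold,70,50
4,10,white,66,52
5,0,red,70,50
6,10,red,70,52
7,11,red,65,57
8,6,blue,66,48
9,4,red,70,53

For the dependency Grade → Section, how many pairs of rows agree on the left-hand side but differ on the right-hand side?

Grade=66: violating pairs (1,4), (1,8), (4,8) — 3 pairs.
Grade=65: violating pairs (2,7) — 1 pair.
Grade=70: violating pairs (3,5), (3,6), (3,9) — 3 pairs.

7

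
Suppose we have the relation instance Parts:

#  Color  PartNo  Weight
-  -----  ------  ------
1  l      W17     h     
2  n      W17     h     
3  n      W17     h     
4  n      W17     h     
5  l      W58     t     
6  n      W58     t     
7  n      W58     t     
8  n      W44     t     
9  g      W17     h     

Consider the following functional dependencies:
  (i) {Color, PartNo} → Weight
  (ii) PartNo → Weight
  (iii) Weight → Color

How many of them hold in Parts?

(i) {Color, PartNo} → Weight: every LHS value maps to a single RHS value — holds.
(ii) PartNo → Weight: every LHS value maps to a single RHS value — holds.
(iii) Weight → Color: Weight=h: rows 1, 2, 3, 4, 9 → Color takes values {l, n, g} — violation; Weight=t: rows 5, 6, 7, 8 → Color takes values {l, n} — violation — fails.
2 of the 3 dependencies hold.

2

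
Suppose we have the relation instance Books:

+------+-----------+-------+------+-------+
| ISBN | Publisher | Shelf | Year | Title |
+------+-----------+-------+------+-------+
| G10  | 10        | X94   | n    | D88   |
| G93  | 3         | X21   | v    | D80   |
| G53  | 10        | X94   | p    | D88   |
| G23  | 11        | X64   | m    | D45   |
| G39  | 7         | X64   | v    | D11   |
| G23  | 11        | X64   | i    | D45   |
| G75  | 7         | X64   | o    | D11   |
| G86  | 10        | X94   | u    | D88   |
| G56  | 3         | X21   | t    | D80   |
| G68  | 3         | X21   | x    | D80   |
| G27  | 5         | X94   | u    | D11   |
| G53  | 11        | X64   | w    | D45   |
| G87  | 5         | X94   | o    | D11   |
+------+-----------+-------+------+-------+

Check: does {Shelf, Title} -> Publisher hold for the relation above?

Yes

(Shelf=X94, Title=D88): 3 rows → Publisher = 10, 10, 10 ✓
(Shelf=X21, Title=D80): 3 rows → Publisher = 3, 3, 3 ✓
(Shelf=X64, Title=D45): 3 rows → Publisher = 11, 11, 11 ✓
(Shelf=X64, Title=D11): 2 rows → Publisher = 7, 7 ✓
(Shelf=X94, Title=D11): 2 rows → Publisher = 5, 5 ✓
Every {Shelf, Title} value is associated with a single Publisher value, so {Shelf, Title} -> Publisher holds.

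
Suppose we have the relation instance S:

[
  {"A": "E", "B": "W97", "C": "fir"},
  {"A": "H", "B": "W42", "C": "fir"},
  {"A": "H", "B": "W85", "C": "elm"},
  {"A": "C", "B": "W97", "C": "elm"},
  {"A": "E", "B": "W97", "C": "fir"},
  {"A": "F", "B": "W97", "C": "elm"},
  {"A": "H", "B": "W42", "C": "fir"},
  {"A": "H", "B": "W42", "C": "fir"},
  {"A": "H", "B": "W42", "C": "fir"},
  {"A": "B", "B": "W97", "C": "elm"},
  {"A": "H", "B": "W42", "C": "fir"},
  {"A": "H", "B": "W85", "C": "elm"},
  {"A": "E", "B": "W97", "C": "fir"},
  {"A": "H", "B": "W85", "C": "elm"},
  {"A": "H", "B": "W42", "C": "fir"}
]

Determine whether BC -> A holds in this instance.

(B=W97, C=fir): 3 rows → A = E, E, E ✓
(B=W42, C=fir): 6 rows → A = H, H, H, H, H, H ✓
(B=W85, C=elm): 3 rows → A = H, H, H ✓
(B=W97, C=elm): 3 rows → A takes values {C, F, B} — violation
Two rows agree on BC but differ on A, so BC -> A does not hold.

No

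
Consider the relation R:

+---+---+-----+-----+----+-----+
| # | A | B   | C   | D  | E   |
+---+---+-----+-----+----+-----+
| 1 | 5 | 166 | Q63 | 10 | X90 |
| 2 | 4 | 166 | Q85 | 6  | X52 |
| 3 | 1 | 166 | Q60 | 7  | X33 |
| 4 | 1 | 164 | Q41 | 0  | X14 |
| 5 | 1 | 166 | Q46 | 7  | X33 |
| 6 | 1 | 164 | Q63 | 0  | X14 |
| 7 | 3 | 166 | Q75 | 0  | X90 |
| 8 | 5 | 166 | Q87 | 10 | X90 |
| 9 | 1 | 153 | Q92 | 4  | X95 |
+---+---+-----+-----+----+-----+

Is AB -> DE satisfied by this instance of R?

Yes

(A=5, B=166): rows 1, 8 → {D,E} = (10, X90), (10, X90) ✓
(A=4, B=166): row 2 → {D,E} = (6, X52) ✓
(A=1, B=166): rows 3, 5 → {D,E} = (7, X33), (7, X33) ✓
(A=1, B=164): rows 4, 6 → {D,E} = (0, X14), (0, X14) ✓
(A=3, B=166): row 7 → {D,E} = (0, X90) ✓
(A=1, B=153): row 9 → {D,E} = (4, X95) ✓
Every AB value is associated with a single DE value, so AB -> DE holds.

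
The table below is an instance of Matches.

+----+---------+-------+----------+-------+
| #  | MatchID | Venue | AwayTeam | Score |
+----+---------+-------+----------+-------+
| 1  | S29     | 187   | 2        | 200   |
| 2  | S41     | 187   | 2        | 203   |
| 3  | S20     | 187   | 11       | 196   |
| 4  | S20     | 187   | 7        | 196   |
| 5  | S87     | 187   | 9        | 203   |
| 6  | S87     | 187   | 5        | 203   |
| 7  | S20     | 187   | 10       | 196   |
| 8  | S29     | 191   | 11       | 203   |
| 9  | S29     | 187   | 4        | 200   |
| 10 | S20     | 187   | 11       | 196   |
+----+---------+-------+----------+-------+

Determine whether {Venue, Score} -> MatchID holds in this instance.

(Venue=187, Score=200): rows 1, 9 → MatchID = S29, S29 ✓
(Venue=187, Score=203): rows 2, 5, 6 → MatchID takes values {S41, S87} — violation
(Venue=187, Score=196): rows 3, 4, 7, 10 → MatchID = S20, S20, S20, S20 ✓
(Venue=191, Score=203): row 8 → MatchID = S29 ✓
Two rows agree on {Venue, Score} but differ on MatchID, so {Venue, Score} -> MatchID does not hold.

No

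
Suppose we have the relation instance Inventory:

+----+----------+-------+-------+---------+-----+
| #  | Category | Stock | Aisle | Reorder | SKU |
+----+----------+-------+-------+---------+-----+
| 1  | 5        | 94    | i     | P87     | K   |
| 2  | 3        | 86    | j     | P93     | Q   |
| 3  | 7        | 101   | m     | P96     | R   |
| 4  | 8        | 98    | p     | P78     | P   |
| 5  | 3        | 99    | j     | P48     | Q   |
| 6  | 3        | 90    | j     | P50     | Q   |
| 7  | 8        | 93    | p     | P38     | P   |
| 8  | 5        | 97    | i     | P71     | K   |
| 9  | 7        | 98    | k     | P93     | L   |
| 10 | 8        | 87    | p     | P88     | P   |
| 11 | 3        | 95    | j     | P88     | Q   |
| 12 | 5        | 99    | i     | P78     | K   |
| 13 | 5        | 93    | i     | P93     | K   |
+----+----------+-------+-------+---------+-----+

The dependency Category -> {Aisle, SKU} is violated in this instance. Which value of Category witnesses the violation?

7

Category=5: rows 1, 8, 12, 13 → {Aisle,SKU} = (i, K), (i, K), (i, K), (i, K) ✓
Category=3: rows 2, 5, 6, 11 → {Aisle,SKU} = (j, Q), (j, Q), (j, Q), (j, Q) ✓
Category=7: rows 3, 9 → {Aisle,SKU} takes values {(m, R), (k, L)} — violation
Category=8: rows 4, 7, 10 → {Aisle,SKU} = (p, P), (p, P), (p, P) ✓
The only Category value with inconsistent RHS is Category=7.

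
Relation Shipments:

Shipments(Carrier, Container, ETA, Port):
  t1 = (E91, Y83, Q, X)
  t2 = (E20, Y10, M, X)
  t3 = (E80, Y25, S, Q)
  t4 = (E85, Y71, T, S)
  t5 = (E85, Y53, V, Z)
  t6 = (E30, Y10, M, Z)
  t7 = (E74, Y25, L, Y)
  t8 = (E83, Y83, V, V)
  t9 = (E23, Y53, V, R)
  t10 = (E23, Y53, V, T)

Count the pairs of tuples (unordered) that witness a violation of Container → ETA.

2

Container=Y83: violating pairs (1,8) — 1 pair.
Container=Y10: all 2 rows agree on ETA — 0 pairs.
Container=Y25: violating pairs (3,7) — 1 pair.
Container=Y53: all 3 rows agree on ETA — 0 pairs.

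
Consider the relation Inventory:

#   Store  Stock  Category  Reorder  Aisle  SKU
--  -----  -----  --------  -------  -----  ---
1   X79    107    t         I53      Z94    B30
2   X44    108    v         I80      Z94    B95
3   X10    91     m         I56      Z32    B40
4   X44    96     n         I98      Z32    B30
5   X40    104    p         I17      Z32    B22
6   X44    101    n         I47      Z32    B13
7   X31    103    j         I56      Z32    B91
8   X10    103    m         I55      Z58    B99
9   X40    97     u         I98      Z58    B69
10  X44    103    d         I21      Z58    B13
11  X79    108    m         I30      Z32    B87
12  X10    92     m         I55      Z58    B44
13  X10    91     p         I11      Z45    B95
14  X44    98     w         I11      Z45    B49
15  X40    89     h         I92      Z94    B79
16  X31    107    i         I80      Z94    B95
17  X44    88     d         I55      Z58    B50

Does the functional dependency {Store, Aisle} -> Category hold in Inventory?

Yes

(Store=X79, Aisle=Z94): row 1 → Category = t ✓
(Store=X44, Aisle=Z94): row 2 → Category = v ✓
(Store=X10, Aisle=Z32): row 3 → Category = m ✓
(Store=X44, Aisle=Z32): rows 4, 6 → Category = n, n ✓
(Store=X40, Aisle=Z32): row 5 → Category = p ✓
(Store=X31, Aisle=Z32): row 7 → Category = j ✓
(Store=X10, Aisle=Z58): rows 8, 12 → Category = m, m ✓
(Store=X40, Aisle=Z58): row 9 → Category = u ✓
(Store=X44, Aisle=Z58): rows 10, 17 → Category = d, d ✓
(Store=X79, Aisle=Z32): row 11 → Category = m ✓
(Store=X10, Aisle=Z45): row 13 → Category = p ✓
(Store=X44, Aisle=Z45): row 14 → Category = w ✓
(Store=X40, Aisle=Z94): row 15 → Category = h ✓
(Store=X31, Aisle=Z94): row 16 → Category = i ✓
Every {Store, Aisle} value is associated with a single Category value, so {Store, Aisle} -> Category holds.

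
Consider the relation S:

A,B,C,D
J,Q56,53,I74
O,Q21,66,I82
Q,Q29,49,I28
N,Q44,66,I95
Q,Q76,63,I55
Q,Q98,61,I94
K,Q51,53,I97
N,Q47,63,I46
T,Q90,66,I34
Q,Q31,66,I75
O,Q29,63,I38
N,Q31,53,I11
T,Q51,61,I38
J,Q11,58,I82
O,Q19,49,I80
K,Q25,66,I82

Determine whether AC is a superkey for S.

Yes

All 16 rows have distinct AC values, so AC → (all attributes) holds and AC is a superkey.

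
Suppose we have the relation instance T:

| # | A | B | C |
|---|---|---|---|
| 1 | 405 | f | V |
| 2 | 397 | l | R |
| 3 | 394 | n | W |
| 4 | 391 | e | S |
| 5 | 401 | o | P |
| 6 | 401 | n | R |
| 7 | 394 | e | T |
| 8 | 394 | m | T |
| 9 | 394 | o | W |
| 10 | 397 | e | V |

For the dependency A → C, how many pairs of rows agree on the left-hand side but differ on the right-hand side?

6

A=397: violating pairs (2,10) — 1 pair.
A=394: violating pairs (3,7), (3,8), (7,9), (8,9) — 4 pairs.
A=401: violating pairs (5,6) — 1 pair.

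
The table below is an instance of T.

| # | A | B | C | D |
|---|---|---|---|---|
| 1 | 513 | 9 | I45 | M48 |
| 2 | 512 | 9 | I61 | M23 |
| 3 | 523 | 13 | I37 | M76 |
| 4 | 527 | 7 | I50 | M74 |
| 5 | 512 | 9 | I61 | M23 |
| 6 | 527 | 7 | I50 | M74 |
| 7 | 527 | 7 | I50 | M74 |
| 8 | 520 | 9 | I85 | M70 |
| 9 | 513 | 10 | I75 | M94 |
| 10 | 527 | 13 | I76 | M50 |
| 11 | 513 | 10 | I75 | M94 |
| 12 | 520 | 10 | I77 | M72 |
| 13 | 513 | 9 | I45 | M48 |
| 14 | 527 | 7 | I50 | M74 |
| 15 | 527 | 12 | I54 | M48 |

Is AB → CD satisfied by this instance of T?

(A=513, B=9): rows 1, 13 → {C,D} = (I45, M48), (I45, M48) ✓
(A=512, B=9): rows 2, 5 → {C,D} = (I61, M23), (I61, M23) ✓
(A=523, B=13): row 3 → {C,D} = (I37, M76) ✓
(A=527, B=7): rows 4, 6, 7, 14 → {C,D} = (I50, M74), (I50, M74), (I50, M74), (I50, M74) ✓
(A=520, B=9): row 8 → {C,D} = (I85, M70) ✓
(A=513, B=10): rows 9, 11 → {C,D} = (I75, M94), (I75, M94) ✓
(A=527, B=13): row 10 → {C,D} = (I76, M50) ✓
(A=520, B=10): row 12 → {C,D} = (I77, M72) ✓
(A=527, B=12): row 15 → {C,D} = (I54, M48) ✓
Every AB value is associated with a single CD value, so AB → CD holds.

Yes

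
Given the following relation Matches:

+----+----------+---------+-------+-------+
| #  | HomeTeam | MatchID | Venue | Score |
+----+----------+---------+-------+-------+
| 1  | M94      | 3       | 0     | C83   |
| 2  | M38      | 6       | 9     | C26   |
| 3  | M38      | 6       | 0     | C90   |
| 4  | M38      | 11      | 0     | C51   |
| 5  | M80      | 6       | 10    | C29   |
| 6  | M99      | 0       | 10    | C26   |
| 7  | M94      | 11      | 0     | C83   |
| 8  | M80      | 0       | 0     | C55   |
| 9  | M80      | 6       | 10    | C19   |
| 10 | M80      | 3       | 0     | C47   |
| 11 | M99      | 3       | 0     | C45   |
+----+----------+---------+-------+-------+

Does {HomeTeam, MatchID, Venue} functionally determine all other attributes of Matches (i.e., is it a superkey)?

Rows 5 and 9 have the same {HomeTeam, MatchID, Venue} value (HomeTeam=M80, MatchID=6, Venue=10) but are distinct tuples, so {HomeTeam, MatchID, Venue} does not determine every attribute — not a superkey.

No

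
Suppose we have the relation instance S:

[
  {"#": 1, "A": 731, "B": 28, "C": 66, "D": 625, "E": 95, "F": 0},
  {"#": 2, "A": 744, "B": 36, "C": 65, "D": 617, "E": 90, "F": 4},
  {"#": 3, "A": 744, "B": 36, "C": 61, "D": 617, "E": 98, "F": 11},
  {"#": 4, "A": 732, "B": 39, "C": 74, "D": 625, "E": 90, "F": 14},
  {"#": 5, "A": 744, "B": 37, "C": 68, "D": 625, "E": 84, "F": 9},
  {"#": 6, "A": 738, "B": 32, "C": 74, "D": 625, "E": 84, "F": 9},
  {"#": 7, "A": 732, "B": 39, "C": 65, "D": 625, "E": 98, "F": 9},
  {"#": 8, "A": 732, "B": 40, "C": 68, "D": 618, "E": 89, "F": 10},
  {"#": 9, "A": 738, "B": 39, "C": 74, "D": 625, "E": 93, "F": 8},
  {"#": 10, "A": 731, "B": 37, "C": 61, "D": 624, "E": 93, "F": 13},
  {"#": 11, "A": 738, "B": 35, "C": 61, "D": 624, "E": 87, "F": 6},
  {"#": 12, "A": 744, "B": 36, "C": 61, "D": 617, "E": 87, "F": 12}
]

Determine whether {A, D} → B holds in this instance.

(A=731, D=625): row 1 → B = 28 ✓
(A=744, D=617): rows 2, 3, 12 → B = 36, 36, 36 ✓
(A=732, D=625): rows 4, 7 → B = 39, 39 ✓
(A=744, D=625): row 5 → B = 37 ✓
(A=738, D=625): rows 6, 9 → B takes values {32, 39} — violation
(A=732, D=618): row 8 → B = 40 ✓
(A=731, D=624): row 10 → B = 37 ✓
(A=738, D=624): row 11 → B = 35 ✓
Two rows agree on {A, D} but differ on B, so {A, D} → B does not hold.

No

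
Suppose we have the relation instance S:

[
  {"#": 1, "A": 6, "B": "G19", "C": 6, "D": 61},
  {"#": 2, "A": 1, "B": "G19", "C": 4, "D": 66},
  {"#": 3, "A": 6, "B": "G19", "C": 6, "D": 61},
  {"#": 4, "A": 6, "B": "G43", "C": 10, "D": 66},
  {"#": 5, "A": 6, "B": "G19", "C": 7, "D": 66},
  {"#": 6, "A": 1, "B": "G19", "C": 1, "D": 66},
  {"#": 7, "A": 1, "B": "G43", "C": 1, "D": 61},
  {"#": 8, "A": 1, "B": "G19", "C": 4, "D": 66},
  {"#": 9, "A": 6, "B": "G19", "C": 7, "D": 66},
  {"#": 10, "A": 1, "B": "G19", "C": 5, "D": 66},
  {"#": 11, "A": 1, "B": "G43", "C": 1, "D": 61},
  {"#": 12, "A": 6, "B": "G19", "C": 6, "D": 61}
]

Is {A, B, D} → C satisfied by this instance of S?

(A=6, B=G19, D=61): rows 1, 3, 12 → C = 6, 6, 6 ✓
(A=1, B=G19, D=66): rows 2, 6, 8, 10 → C takes values {4, 1, 5} — violation
(A=6, B=G43, D=66): row 4 → C = 10 ✓
(A=6, B=G19, D=66): rows 5, 9 → C = 7, 7 ✓
(A=1, B=G43, D=61): rows 7, 11 → C = 1, 1 ✓
Two rows agree on {A, B, D} but differ on C, so {A, B, D} → C does not hold.

No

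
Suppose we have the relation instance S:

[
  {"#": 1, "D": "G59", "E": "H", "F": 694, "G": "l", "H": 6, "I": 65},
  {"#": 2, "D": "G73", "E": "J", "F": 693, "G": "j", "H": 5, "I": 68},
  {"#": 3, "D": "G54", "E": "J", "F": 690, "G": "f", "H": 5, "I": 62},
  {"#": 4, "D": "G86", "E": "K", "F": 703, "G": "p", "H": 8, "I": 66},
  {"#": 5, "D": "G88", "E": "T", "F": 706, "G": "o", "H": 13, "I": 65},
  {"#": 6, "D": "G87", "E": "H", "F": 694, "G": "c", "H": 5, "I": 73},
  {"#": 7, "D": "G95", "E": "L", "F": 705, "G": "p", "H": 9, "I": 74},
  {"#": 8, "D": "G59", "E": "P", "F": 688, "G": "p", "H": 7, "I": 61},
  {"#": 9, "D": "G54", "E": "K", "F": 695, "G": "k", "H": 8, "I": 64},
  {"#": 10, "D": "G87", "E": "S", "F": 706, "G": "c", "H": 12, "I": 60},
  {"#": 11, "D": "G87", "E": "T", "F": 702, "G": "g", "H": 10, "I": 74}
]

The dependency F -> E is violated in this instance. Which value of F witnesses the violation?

F=694: rows 1, 6 → E = H, H ✓
F=693: row 2 → E = J ✓
F=690: row 3 → E = J ✓
F=703: row 4 → E = K ✓
F=706: rows 5, 10 → E takes values {T, S} — violation
F=705: row 7 → E = L ✓
F=688: row 8 → E = P ✓
F=695: row 9 → E = K ✓
F=702: row 11 → E = T ✓
The only F value with inconsistent E is F=706.

706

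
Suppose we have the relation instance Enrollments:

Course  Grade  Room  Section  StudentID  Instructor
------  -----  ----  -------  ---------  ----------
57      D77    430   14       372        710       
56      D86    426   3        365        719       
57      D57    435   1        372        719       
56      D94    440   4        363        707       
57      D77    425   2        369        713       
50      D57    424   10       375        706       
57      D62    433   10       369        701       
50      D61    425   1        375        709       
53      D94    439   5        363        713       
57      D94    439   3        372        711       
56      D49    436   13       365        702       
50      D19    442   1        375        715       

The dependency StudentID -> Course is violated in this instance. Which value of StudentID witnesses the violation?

363

StudentID=372: 3 rows → Course = 57, 57, 57 ✓
StudentID=365: 2 rows → Course = 56, 56 ✓
StudentID=363: 2 rows → Course takes values {56, 53} — violation
StudentID=369: 2 rows → Course = 57, 57 ✓
StudentID=375: 3 rows → Course = 50, 50, 50 ✓
The only StudentID value with inconsistent Course is StudentID=363.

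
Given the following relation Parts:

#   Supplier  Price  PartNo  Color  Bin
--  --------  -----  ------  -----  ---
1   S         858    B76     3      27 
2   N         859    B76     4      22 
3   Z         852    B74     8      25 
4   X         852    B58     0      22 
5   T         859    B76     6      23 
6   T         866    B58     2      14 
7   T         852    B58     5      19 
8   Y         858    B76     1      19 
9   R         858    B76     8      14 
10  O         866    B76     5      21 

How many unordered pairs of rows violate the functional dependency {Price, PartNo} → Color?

5

(Price=858, PartNo=B76): violating pairs (1,8), (1,9), (8,9) — 3 pairs.
(Price=859, PartNo=B76): violating pairs (2,5) — 1 pair.
(Price=852, PartNo=B58): violating pairs (4,7) — 1 pair.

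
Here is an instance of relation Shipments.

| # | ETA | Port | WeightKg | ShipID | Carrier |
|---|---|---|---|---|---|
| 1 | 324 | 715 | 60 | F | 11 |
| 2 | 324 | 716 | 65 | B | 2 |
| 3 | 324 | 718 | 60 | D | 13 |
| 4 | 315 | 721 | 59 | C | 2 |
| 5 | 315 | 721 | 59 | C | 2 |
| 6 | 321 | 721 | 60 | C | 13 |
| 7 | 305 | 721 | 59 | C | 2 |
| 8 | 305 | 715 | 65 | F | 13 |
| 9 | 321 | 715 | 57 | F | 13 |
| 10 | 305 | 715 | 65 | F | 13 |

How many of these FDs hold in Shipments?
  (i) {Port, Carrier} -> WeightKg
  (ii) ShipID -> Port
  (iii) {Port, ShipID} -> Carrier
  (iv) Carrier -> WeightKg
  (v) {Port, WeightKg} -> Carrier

(i) {Port, Carrier} -> WeightKg: (Port=715, Carrier=13): rows 8, 9, 10 → WeightKg takes values {65, 57} — violation — fails.
(ii) ShipID -> Port: every LHS value maps to a single RHS value — holds.
(iii) {Port, ShipID} -> Carrier: (Port=715, ShipID=F): rows 1, 8, 9, 10 → Carrier takes values {11, 13} — violation; (Port=721, ShipID=C): rows 4, 5, 6, 7 → Carrier takes values {2, 13} — violation — fails.
(iv) Carrier -> WeightKg: Carrier=2: rows 2, 4, 5, 7 → WeightKg takes values {65, 59} — violation; Carrier=13: rows 3, 6, 8, 9, 10 → WeightKg takes values {60, 65, 57} — violation — fails.
(v) {Port, WeightKg} -> Carrier: every LHS value maps to a single RHS value — holds.
2 of the 5 dependencies hold.

2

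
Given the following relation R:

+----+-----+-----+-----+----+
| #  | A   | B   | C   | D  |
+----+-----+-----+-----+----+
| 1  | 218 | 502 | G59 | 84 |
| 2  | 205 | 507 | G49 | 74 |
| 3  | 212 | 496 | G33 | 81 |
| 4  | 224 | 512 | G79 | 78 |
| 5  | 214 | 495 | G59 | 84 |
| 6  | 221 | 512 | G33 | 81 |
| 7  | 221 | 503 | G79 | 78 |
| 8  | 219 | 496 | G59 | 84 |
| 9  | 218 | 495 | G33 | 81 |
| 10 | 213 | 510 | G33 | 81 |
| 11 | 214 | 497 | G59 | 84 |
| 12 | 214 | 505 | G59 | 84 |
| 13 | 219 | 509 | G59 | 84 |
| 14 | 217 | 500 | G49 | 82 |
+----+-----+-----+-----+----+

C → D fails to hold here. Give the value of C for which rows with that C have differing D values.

C=G59: rows 1, 5, 8, 11, 12, 13 → D = 84, 84, 84, 84, 84, 84 ✓
C=G49: rows 2, 14 → D takes values {74, 82} — violation
C=G33: rows 3, 6, 9, 10 → D = 81, 81, 81, 81 ✓
C=G79: rows 4, 7 → D = 78, 78 ✓
The only C value with inconsistent D is C=G49.

G49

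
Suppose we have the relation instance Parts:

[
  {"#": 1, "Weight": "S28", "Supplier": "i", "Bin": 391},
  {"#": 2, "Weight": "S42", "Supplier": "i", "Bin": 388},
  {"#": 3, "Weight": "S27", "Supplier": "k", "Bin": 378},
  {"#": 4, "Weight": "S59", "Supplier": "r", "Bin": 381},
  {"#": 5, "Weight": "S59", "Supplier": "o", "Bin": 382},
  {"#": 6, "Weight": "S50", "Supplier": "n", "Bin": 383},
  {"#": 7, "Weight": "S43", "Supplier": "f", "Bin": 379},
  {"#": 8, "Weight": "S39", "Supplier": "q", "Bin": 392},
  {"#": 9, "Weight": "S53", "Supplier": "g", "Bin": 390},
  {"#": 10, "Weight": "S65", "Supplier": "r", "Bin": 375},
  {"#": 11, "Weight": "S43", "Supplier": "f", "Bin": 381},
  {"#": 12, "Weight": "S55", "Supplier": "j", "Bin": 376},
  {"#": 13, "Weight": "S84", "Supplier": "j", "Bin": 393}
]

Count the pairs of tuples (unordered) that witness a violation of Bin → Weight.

1

Bin=381: violating pairs (4,11) — 1 pair.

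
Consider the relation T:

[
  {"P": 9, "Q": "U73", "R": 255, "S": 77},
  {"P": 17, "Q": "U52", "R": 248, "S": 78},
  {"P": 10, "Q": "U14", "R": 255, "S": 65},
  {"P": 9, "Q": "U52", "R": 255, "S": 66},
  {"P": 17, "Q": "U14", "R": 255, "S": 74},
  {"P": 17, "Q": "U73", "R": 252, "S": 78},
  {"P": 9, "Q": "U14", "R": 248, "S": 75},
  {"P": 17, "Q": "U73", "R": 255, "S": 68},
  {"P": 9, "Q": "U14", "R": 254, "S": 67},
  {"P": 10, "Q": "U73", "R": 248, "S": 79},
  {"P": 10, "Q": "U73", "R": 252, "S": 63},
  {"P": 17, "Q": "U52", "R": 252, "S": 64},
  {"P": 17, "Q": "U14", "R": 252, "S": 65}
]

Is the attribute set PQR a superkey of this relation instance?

All 13 rows have distinct PQR values, so PQR → (all attributes) holds and PQR is a superkey.

Yes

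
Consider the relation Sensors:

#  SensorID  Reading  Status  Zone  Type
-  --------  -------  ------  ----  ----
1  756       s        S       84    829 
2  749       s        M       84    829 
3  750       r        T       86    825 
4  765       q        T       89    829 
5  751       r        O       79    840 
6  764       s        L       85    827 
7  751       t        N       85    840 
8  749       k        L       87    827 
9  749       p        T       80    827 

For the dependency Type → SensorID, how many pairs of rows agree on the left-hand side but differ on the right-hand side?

5

Type=829: violating pairs (1,2), (1,4), (2,4) — 3 pairs.
Type=840: all 2 rows agree on SensorID — 0 pairs.
Type=827: violating pairs (6,8), (6,9) — 2 pairs.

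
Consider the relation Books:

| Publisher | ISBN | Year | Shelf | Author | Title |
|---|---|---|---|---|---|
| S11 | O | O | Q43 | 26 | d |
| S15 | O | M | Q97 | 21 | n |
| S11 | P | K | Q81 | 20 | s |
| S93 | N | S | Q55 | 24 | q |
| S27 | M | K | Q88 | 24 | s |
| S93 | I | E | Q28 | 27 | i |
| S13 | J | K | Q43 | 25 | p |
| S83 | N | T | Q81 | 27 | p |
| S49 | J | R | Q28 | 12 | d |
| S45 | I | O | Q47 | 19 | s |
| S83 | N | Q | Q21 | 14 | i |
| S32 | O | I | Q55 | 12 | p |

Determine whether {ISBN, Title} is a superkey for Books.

All 12 rows have distinct {ISBN, Title} values, so {ISBN, Title} → (all attributes) holds and {ISBN, Title} is a superkey.

Yes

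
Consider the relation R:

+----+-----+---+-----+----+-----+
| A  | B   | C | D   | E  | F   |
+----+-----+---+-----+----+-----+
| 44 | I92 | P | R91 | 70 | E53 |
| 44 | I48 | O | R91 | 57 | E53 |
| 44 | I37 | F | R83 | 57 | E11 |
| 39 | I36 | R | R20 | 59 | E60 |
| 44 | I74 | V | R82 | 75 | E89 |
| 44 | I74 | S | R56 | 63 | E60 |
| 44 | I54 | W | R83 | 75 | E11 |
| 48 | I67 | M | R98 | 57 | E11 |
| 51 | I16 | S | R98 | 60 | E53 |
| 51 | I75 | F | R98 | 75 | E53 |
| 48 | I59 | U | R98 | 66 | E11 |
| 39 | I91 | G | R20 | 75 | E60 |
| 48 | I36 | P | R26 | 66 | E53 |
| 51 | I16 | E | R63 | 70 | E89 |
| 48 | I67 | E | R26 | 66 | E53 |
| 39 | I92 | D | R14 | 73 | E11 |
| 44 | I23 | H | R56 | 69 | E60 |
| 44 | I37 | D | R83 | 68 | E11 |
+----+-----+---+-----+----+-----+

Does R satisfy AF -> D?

Yes

(A=44, F=E53): 2 rows → D = R91, R91 ✓
(A=44, F=E11): 3 rows → D = R83, R83, R83 ✓
(A=39, F=E60): 2 rows → D = R20, R20 ✓
(A=44, F=E89): 1 row → D = R82 ✓
(A=44, F=E60): 2 rows → D = R56, R56 ✓
(A=48, F=E11): 2 rows → D = R98, R98 ✓
(A=51, F=E53): 2 rows → D = R98, R98 ✓
(A=48, F=E53): 2 rows → D = R26, R26 ✓
(A=51, F=E89): 1 row → D = R63 ✓
(A=39, F=E11): 1 row → D = R14 ✓
Every AF value is associated with a single D value, so AF -> D holds.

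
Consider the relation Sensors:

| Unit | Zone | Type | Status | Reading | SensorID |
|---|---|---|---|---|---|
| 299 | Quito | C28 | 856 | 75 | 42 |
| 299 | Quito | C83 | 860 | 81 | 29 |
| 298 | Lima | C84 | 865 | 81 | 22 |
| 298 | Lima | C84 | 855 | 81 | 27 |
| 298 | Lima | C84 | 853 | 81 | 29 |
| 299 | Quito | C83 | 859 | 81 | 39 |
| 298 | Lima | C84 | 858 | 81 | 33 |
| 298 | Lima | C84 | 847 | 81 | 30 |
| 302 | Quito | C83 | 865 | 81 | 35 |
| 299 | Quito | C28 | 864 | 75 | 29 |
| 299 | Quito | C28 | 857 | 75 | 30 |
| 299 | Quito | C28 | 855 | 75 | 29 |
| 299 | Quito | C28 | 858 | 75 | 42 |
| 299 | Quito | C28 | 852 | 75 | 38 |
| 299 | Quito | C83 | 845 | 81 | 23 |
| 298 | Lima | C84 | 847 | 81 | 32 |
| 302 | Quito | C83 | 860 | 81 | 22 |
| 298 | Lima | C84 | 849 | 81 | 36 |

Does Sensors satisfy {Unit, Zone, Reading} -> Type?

(Unit=299, Zone=Quito, Reading=75): 6 rows → Type = C28, C28, C28, C28, C28, C28 ✓
(Unit=299, Zone=Quito, Reading=81): 3 rows → Type = C83, C83, C83 ✓
(Unit=298, Zone=Lima, Reading=81): 7 rows → Type = C84, C84, C84, C84, C84, C84, C84 ✓
(Unit=302, Zone=Quito, Reading=81): 2 rows → Type = C83, C83 ✓
Every {Unit, Zone, Reading} value is associated with a single Type value, so {Unit, Zone, Reading} -> Type holds.

Yes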